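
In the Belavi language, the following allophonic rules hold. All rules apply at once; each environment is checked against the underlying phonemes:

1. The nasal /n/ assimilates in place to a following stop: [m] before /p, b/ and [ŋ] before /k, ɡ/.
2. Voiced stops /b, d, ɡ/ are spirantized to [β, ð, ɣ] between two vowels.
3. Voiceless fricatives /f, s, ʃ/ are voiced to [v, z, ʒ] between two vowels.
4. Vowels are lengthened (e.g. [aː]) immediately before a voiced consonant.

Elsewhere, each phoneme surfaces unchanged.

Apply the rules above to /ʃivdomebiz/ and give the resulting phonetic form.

[ʃiːvdoːmeːβiːz]

/ʃ/ (word-initial): rule 3 targets it, but not between two vowels → unchanged [ʃ].
Rule 4 applies to /i/ (between /ʃ/ and /v/: before a voiced consonant) → [iː].
/v/ — not in any rule's target class → [v].
/d/ (between /v/ and /o/) fails the environment for rule 2, so it stays [d].
Rule 4 applies to /o/ (between /d/ and /m/: before a voiced consonant) → [oː].
/m/ — not in any rule's target class → [m].
Rule 4 applies to /e/ (between /m/ and /b/: before a voiced consonant) → [eː].
/b/ meets the environment for rule 2 (between two vowels) → [β].
/i/ — between /b/ and /z/, before a voiced consonant — surfaces as [iː] (rule 4).
/z/ (word-final) is unaffected → [z].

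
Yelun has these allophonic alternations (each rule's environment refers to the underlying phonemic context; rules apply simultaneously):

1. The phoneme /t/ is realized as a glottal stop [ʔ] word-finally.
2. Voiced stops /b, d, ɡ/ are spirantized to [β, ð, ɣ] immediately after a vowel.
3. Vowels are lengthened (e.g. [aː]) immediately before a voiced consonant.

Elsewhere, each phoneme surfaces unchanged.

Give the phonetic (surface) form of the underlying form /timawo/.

[tiːmaːwo]

/t/ — word-initial; rule 1 does not apply here → [t].
/i/ (between /t/ and /m/) occurs before a voiced consonant → [iː] by rule 3.
/m/ stays [m].
/a/ meets the environment for rule 3 (before a voiced consonant) → [aː].
/w/ (between /a/ and /o/) is unaffected → [w].
/o/ (word-final) fails the environment for rule 3, so it stays [o].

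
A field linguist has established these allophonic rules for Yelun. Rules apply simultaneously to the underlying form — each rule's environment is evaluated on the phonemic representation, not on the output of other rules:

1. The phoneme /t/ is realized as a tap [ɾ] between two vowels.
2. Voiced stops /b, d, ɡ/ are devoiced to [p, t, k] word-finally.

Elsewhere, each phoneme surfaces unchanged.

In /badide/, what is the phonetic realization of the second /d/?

/d/ — between /i/ and /e/; rule 2 does not apply here → [d].

[d]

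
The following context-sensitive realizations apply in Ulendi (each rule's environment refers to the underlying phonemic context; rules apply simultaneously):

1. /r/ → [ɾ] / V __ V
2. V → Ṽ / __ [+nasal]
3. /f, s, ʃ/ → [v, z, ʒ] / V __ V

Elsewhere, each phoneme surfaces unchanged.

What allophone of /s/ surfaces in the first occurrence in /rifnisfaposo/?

[s]

/s/ (between /i/ and /f/) fails the environment for rule 3, so it stays [s].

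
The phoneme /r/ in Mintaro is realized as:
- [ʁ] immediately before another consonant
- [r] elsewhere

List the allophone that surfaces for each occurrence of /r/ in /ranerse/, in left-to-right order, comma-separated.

Occurrence 1 (position 1): no conditioning environment matches → elsewhere allophone [r].
Occurrence 2 (position 5): immediately before another consonant → [ʁ].

[r], [ʁ]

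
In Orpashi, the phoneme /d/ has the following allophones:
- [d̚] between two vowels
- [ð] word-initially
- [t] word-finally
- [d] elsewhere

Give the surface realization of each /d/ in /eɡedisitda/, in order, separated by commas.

Occurrence 1 (position 4): between two vowels → [d̚].
Occurrence 2 (position 9): no conditioning environment matches → elsewhere allophone [d].

[d̚], [d]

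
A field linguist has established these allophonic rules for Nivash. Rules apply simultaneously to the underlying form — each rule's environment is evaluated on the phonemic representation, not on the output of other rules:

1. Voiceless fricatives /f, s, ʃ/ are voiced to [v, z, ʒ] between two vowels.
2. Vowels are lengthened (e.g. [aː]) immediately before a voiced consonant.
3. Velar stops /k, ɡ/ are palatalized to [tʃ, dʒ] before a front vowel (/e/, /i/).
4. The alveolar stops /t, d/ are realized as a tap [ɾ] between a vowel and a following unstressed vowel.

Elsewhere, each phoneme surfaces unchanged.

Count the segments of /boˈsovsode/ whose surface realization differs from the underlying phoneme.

Segments that undergo a rule: /s/ → [z] (rule 1); /o/ → [oː] (rule 2); /o/ → [oː] (rule 2); /d/ → [ɾ] (rule 4).
All other segments surface unchanged.

4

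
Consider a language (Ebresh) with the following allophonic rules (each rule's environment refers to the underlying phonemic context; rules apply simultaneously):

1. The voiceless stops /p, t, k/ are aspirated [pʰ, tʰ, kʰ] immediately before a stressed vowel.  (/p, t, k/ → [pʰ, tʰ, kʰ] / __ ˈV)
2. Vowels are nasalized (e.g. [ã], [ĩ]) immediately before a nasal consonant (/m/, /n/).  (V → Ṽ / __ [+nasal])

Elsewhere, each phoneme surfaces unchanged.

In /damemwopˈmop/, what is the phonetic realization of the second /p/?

/p/ (word-final): rule 1 targets it, but not immediately before a stressed vowel → unchanged [p].

[p]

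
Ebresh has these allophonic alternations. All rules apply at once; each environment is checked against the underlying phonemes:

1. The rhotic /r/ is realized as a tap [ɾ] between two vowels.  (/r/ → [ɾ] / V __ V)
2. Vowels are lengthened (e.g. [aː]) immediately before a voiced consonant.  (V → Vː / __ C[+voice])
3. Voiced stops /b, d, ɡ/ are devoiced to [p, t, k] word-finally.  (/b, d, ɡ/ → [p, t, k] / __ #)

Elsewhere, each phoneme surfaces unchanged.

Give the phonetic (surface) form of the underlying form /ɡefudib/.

[ɡefuːdiːp]

/ɡ/ (word-initial) fails the environment for rule 3, so it stays [ɡ].
/e/ (between /ɡ/ and /f/) fails the environment for rule 2, so it stays [e].
/f/ stays [f].
Rule 2 applies to /u/ (between /f/ and /d/: before a voiced consonant) → [uː].
/d/ (between /u/ and /i/): rule 3 targets it, but not word-finally → unchanged [d].
/i/ — between /d/ and /b/, before a voiced consonant — surfaces as [iː] (rule 2).
/b/ (word-final) occurs word-finally → [p] by rule 3.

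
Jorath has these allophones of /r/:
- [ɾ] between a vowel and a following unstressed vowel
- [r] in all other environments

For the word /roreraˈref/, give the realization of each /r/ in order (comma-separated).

[r], [ɾ], [ɾ], [r]

Occurrence 1 (position 1): no conditioning environment matches → elsewhere allophone [r].
Occurrence 2 (position 3): between a vowel and a following unstressed vowel → [ɾ].
Occurrence 3 (position 5): between a vowel and a following unstressed vowel → [ɾ].
Occurrence 4 (position 7): no conditioning environment matches → elsewhere allophone [r].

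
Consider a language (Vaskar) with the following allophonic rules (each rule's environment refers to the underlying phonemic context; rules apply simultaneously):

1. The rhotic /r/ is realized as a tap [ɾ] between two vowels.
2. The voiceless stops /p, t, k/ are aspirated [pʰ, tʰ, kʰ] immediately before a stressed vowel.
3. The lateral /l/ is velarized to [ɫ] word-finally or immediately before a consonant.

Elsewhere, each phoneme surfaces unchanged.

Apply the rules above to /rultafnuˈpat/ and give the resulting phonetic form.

/r/ (word-initial): rule 1 targets it, but not between two vowels → unchanged [r].
/u/ — not in any rule's target class → [u].
/l/ — between /u/ and /t/, word-finally or immediately before a consonant — surfaces as [ɫ] (rule 3).
/t/ (between /l/ and /a/) fails the environment for rule 2, so it stays [t].
/a/ — not in any rule's target class → [a].
/f/ (between /a/ and /n/): no rule targets it → [f].
/n/ (between /f/ and /u/) is unaffected → [n].
/u/ — not in any rule's target class → [u].
/p/ meets the environment for rule 2 (immediately before a stressed vowel) → [pʰ].
/a/ — not in any rule's target class → [a].
/t/ (word-final) is in the target of rule 2 but the environment (immediately before a stressed vowel) is not met → [t].

[ruɫtafnuˈpʰat]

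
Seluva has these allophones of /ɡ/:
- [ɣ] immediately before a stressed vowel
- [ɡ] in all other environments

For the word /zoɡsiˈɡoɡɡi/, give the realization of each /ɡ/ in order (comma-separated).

Occurrence 1 (position 3): no conditioning environment matches → elsewhere allophone [ɡ].
Occurrence 2 (position 6): immediately before a stressed vowel → [ɣ].
Occurrence 3 (position 8): no conditioning environment matches → elsewhere allophone [ɡ].
Occurrence 4 (position 9): no conditioning environment matches → elsewhere allophone [ɡ].

[ɡ], [ɣ], [ɡ], [ɡ]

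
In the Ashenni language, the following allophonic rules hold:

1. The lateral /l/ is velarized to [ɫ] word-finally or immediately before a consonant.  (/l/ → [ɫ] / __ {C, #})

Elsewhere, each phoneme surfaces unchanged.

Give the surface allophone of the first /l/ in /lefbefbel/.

[l]

/l/ — word-initial; rule 1 does not apply here → [l].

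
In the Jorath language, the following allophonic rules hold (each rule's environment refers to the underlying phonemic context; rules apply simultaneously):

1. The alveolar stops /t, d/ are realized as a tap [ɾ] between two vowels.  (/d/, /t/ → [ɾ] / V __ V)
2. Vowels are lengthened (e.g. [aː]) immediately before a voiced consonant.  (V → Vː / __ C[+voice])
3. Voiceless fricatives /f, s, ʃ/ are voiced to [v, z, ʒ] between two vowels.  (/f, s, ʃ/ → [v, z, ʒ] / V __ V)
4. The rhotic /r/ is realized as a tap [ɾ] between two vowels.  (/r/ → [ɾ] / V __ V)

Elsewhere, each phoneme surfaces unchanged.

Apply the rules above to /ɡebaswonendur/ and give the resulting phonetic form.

[ɡeːbaswoːneːnduːr]

/ɡ/ stays [ɡ].
/e/ (between /ɡ/ and /b/): before a voiced consonant, so rule 2 applies → [eː].
/b/ stays [b].
/a/ (between /b/ and /s/) fails the environment for rule 2, so it stays [a].
/s/ (between /a/ and /w/) fails the environment for rule 3, so it stays [s].
/w/ (between /s/ and /o/): no rule targets it → [w].
Rule 2 applies to /o/ (between /w/ and /n/: before a voiced consonant) → [oː].
/n/ — not in any rule's target class → [n].
/e/ — between /n/ and /n/, before a voiced consonant — surfaces as [eː] (rule 2).
/n/ (between /e/ and /d/) is unaffected → [n].
/d/ (between /n/ and /u/) is in the target of rule 1 but the environment (between two vowels) is not met → [d].
/u/ meets the environment for rule 2 (before a voiced consonant) → [uː].
/r/ — word-final; rule 4 does not apply here → [r].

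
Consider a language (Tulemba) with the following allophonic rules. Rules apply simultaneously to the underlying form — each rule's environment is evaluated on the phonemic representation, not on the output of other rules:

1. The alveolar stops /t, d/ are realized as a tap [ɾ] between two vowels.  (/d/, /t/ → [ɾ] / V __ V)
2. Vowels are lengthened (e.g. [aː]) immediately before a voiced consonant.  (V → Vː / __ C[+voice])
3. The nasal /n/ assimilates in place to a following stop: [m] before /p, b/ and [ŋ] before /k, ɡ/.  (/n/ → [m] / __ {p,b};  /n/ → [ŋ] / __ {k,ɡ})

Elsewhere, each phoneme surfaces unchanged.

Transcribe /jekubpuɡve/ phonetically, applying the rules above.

[jekuːbpuːɡve]

/j/ stays [j].
/e/ (between /j/ and /k/) fails the environment for rule 2, so it stays [e].
/k/ stays [k].
/u/ (between /k/ and /b/): before a voiced consonant, so rule 2 applies → [uː].
/b/ (between /u/ and /p/): no rule targets it → [b].
/p/ stays [p].
/u/ meets the environment for rule 2 (before a voiced consonant) → [uː].
/ɡ/ (between /u/ and /v/) is unaffected → [ɡ].
/v/ stays [v].
/e/ (word-final) is in the target of rule 2 but the environment (before a voiced consonant) is not met → [e].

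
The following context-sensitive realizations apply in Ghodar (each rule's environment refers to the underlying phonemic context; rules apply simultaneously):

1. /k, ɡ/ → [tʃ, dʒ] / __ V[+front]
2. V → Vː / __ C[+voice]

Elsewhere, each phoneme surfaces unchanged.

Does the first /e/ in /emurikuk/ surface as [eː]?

Yes

Rule 2 applies to /e/ (word-initial: before a voiced consonant) → [eː].
The actual realization is [eː], which matches [eː].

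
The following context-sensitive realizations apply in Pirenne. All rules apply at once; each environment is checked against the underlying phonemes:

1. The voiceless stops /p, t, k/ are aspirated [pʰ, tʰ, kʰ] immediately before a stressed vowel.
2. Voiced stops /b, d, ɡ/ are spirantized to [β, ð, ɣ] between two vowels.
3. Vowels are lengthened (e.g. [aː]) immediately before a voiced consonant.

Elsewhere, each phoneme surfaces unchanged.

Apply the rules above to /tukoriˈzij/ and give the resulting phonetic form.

/t/ (word-initial) fails the environment for rule 1, so it stays [t].
/u/ (between /t/ and /k/) is in the target of rule 3 but the environment (before a voiced consonant) is not met → [u].
/k/ — between /u/ and /o/; rule 1 does not apply here → [k].
/o/ (between /k/ and /r/): before a voiced consonant, so rule 3 applies → [oː].
/i/ meets the environment for rule 3 (before a voiced consonant) → [iː].
Rule 3 applies to /i/ (between /z/ and /j/: before a voiced consonant) → [iː].

[tukoːriːˈziːj]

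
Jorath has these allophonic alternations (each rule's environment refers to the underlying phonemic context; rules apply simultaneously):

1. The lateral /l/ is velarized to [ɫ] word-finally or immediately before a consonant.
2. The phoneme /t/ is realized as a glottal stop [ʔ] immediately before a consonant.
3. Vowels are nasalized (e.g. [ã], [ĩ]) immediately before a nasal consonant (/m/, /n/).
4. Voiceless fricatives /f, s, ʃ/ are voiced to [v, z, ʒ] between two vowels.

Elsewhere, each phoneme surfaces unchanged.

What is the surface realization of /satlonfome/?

[saʔlõnfõme]

/s/ (word-initial) fails the environment for rule 4, so it stays [s].
/a/ (between /s/ and /t/) is in the target of rule 3 but the environment (before a nasal consonant) is not met → [a].
/t/ (between /a/ and /l/) occurs immediately before a consonant → [ʔ] by rule 2.
/l/ (between /t/ and /o/): rule 1 targets it, but not word-finally or immediately before a consonant → unchanged [l].
/o/ meets the environment for rule 3 (before a nasal consonant) → [õ].
/n/ — not in any rule's target class → [n].
/f/ (between /n/ and /o/) fails the environment for rule 4, so it stays [f].
Rule 3 applies to /o/ (between /f/ and /m/: before a nasal consonant) → [õ].
/m/ stays [m].
/e/ (word-final) fails the environment for rule 3, so it stays [e].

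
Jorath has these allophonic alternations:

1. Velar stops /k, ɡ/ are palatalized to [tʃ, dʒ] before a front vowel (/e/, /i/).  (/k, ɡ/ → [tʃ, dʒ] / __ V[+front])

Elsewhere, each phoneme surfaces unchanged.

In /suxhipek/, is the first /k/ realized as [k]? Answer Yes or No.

/k/ (word-final) fails the environment for rule 1, so it stays [k].
The actual realization is [k], which matches [k].

Yes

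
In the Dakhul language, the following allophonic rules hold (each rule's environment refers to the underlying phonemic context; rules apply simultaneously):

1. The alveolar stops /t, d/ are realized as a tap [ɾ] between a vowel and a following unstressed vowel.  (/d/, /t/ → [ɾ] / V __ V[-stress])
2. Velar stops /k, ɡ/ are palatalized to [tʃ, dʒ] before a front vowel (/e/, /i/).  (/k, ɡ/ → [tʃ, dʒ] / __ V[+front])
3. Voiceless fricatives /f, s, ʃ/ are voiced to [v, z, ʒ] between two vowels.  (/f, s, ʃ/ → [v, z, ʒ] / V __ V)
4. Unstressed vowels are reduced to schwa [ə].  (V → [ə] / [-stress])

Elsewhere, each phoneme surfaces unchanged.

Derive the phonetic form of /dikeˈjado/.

/d/ — word-initial; rule 1 does not apply here → [d].
Rule 4 applies to /i/ (between /d/ and /k/: in an unstressed syllable) → [ə].
/k/ meets the environment for rule 2 (before a front vowel) → [tʃ].
/e/ meets the environment for rule 4 (in an unstressed syllable) → [ə].
/j/ stays [j].
/a/ — between /j/ and /d/; rule 4 does not apply here → [a].
Rule 1 applies to /d/ (between /a/ and /o/: between a vowel and a following unstressed vowel) → [ɾ].
/o/ meets the environment for rule 4 (in an unstressed syllable) → [ə].

[dətʃəˈjaɾə]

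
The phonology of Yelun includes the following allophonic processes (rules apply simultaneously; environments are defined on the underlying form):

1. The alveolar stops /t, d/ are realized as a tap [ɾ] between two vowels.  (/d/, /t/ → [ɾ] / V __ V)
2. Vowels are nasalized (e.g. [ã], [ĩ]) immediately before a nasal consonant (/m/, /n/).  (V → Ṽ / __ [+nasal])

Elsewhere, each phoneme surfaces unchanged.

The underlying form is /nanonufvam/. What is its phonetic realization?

/n/ (word-initial) is unaffected → [n].
/a/ meets the environment for rule 2 (before a nasal consonant) → [ã].
/n/ (between /a/ and /o/) is unaffected → [n].
/o/ meets the environment for rule 2 (before a nasal consonant) → [õ].
/n/ (between /o/ and /u/) is unaffected → [n].
/u/ — between /n/ and /f/; rule 2 does not apply here → [u].
/f/ (between /u/ and /v/): no rule targets it → [f].
/v/ stays [v].
Rule 2 applies to /a/ (between /v/ and /m/: before a nasal consonant) → [ã].
/m/ stays [m].

[nãnõnufvãm]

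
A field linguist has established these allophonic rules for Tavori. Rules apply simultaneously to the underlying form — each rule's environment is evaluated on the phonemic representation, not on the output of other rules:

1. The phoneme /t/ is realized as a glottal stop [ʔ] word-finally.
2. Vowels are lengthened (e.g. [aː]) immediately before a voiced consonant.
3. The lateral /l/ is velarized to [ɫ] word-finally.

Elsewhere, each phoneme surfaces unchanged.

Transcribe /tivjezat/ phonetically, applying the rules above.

/t/ (word-initial) fails the environment for rule 1, so it stays [t].
/i/ meets the environment for rule 2 (before a voiced consonant) → [iː].
/v/ stays [v].
/j/ stays [j].
/e/ (between /j/ and /z/) occurs before a voiced consonant → [eː] by rule 2.
/z/ stays [z].
/a/ (between /z/ and /t/) is in the target of rule 2 but the environment (before a voiced consonant) is not met → [a].
/t/ (word-final) occurs word-finally → [ʔ] by rule 1.

[tiːvjeːzaʔ]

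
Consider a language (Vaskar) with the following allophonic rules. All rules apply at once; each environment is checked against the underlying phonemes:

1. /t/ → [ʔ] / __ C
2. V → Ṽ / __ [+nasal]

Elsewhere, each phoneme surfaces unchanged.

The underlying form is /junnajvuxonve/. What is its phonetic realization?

/j/ — not in any rule's target class → [j].
/u/ (between /j/ and /n/): before a nasal consonant, so rule 2 applies → [ũ].
/n/ (between /u/ and /n/) is unaffected → [n].
/n/ — not in any rule's target class → [n].
/a/ (between /n/ and /j/) fails the environment for rule 2, so it stays [a].
/j/ stays [j].
/v/ — not in any rule's target class → [v].
/u/ (between /v/ and /x/) is in the target of rule 2 but the environment (before a nasal consonant) is not met → [u].
/x/ stays [x].
/o/ (between /x/ and /n/) occurs before a nasal consonant → [õ] by rule 2.
/n/ (between /o/ and /v/) is unaffected → [n].
/v/ — not in any rule's target class → [v].
/e/ — word-final; rule 2 does not apply here → [e].

[jũnnajvuxõnve]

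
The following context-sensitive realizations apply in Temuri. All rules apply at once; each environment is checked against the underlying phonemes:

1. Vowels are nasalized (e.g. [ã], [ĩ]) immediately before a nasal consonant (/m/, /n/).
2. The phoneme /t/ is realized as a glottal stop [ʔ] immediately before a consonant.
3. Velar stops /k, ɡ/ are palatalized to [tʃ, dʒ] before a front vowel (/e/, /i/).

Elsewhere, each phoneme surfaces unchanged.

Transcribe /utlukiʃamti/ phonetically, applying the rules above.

/u/ — word-initial; rule 1 does not apply here → [u].
Rule 2 applies to /t/ (between /u/ and /l/: immediately before a consonant) → [ʔ].
/l/ stays [l].
/u/ (between /l/ and /k/) fails the environment for rule 1, so it stays [u].
/k/ — between /u/ and /i/, before a front vowel — surfaces as [tʃ] (rule 3).
/i/ (between /k/ and /ʃ/): rule 1 targets it, but not before a nasal consonant → unchanged [i].
/ʃ/ (between /i/ and /a/): no rule targets it → [ʃ].
/a/ meets the environment for rule 1 (before a nasal consonant) → [ã].
/m/ stays [m].
/t/ (between /m/ and /i/) is in the target of rule 2 but the environment (immediately before a consonant) is not met → [t].
/i/ (word-final): rule 1 targets it, but not before a nasal consonant → unchanged [i].

[uʔlutʃiʃãmti]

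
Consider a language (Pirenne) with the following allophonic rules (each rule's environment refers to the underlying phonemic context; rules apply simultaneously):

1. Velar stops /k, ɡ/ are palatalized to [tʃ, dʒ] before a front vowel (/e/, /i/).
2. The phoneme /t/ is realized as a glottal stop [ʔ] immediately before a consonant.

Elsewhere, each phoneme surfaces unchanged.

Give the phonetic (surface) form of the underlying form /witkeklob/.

[wiʔtʃeklob]

/w/ (word-initial): no rule targets it → [w].
/i/ (between /w/ and /t/): no rule targets it → [i].
/t/ (between /i/ and /k/): immediately before a consonant, so rule 2 applies → [ʔ].
/k/ — between /t/ and /e/, before a front vowel — surfaces as [tʃ] (rule 1).
/e/ (between /k/ and /k/): no rule targets it → [e].
/k/ (between /e/ and /l/): rule 1 targets it, but not before a front vowel → unchanged [k].
/l/ (between /k/ and /o/) is unaffected → [l].
/o/ (between /l/ and /b/): no rule targets it → [o].
/b/ stays [b].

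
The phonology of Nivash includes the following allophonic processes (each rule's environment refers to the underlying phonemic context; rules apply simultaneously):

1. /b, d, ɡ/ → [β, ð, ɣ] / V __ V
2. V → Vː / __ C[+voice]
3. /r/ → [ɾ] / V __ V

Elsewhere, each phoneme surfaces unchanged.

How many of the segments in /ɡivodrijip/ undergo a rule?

Segments that undergo a rule: /i/ → [iː] (rule 2); /o/ → [oː] (rule 2); /i/ → [iː] (rule 2).
All other segments surface unchanged.

3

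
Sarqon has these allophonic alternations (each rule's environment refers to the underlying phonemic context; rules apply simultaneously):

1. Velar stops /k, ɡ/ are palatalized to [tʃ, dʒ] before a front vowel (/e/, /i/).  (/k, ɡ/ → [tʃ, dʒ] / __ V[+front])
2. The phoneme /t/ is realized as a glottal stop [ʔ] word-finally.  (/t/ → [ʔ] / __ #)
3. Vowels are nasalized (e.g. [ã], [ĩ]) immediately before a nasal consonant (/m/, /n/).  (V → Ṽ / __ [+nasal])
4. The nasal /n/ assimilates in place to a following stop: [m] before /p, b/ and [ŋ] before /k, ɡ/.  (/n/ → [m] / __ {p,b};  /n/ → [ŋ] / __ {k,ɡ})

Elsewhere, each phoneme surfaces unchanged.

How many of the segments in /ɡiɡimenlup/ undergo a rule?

Segments that undergo a rule: /ɡ/ → [dʒ] (rule 1); /ɡ/ → [dʒ] (rule 1); /i/ → [ĩ] (rule 3); /e/ → [ẽ] (rule 3).
All other segments surface unchanged.

4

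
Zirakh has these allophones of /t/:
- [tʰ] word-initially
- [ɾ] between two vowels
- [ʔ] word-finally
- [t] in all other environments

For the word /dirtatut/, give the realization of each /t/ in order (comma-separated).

[t], [ɾ], [ʔ]

Occurrence 1 (position 4): no conditioning environment matches → elsewhere allophone [t].
Occurrence 2 (position 6): between two vowels → [ɾ].
Occurrence 3 (position 8): word-finally → [ʔ].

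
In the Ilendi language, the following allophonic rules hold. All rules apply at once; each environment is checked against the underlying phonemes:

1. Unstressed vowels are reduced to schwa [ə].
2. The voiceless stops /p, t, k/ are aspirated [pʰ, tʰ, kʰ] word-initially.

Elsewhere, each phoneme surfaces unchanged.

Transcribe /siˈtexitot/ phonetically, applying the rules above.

[səˈtexətət]

/s/ (word-initial) is unaffected → [s].
/i/ — between /s/ and /t/, in an unstressed syllable — surfaces as [ə] (rule 1).
/t/ (between /i/ and /e/): rule 2 targets it, but not word-initially → unchanged [t].
/e/ (between /t/ and /x/): rule 1 targets it, but not in an unstressed syllable → unchanged [e].
/x/ — not in any rule's target class → [x].
/i/ (between /x/ and /t/): in an unstressed syllable, so rule 1 applies → [ə].
/t/ (between /i/ and /o/) fails the environment for rule 2, so it stays [t].
/o/ meets the environment for rule 1 (in an unstressed syllable) → [ə].
/t/ (word-final) is in the target of rule 2 but the environment (word-initially) is not met → [t].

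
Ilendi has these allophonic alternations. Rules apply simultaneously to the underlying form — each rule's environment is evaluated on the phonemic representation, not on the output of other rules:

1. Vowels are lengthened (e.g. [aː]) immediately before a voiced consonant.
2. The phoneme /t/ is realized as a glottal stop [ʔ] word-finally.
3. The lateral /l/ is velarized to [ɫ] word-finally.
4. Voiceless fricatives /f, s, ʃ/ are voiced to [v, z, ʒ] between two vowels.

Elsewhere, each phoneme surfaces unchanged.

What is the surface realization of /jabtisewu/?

/a/ (between /j/ and /b/) occurs before a voiced consonant → [aː] by rule 1.
/t/ (between /b/ and /i/) fails the environment for rule 2, so it stays [t].
/i/ (between /t/ and /s/) fails the environment for rule 1, so it stays [i].
/s/ meets the environment for rule 4 (between two vowels) → [z].
/e/ (between /s/ and /w/): before a voiced consonant, so rule 1 applies → [eː].
/u/ (word-final) is in the target of rule 1 but the environment (before a voiced consonant) is not met → [u].

[jaːbtizeːwu]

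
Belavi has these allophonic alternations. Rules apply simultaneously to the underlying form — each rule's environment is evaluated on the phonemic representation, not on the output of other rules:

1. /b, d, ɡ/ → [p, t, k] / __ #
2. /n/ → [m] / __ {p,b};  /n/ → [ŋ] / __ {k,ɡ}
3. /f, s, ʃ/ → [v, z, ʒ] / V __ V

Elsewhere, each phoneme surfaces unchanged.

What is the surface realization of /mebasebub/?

[mebazebup]

/m/ (word-initial) is unaffected → [m].
/e/ (between /m/ and /b/): no rule targets it → [e].
/b/ (between /e/ and /a/) fails the environment for rule 1, so it stays [b].
/a/ (between /b/ and /s/): no rule targets it → [a].
/s/ (between /a/ and /e/) occurs between two vowels → [z] by rule 3.
/e/ — not in any rule's target class → [e].
/b/ (between /e/ and /u/) fails the environment for rule 1, so it stays [b].
/u/ (between /b/ and /b/) is unaffected → [u].
/b/ — word-final, word-finally — surfaces as [p] (rule 1).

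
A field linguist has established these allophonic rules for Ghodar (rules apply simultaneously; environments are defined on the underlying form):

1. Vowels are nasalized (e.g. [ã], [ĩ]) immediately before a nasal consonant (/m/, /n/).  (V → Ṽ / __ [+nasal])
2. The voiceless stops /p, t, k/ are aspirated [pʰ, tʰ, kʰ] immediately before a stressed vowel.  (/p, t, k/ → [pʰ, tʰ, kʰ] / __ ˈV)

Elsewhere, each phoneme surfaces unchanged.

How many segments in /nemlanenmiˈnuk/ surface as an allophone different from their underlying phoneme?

Segments that undergo a rule: /e/ → [ẽ] (rule 1); /a/ → [ã] (rule 1); /e/ → [ẽ] (rule 1); /i/ → [ĩ] (rule 1).
All other segments surface unchanged.

4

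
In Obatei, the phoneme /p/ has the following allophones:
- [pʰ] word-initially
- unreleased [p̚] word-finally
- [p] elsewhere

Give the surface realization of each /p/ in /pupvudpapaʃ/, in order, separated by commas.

Occurrence 1 (position 1): word-initially → [pʰ].
Occurrence 2 (position 3): no conditioning environment matches → elsewhere allophone [p].
Occurrence 3 (position 7): no conditioning environment matches → elsewhere allophone [p].
Occurrence 4 (position 9): no conditioning environment matches → elsewhere allophone [p].

[pʰ], [p], [p], [p]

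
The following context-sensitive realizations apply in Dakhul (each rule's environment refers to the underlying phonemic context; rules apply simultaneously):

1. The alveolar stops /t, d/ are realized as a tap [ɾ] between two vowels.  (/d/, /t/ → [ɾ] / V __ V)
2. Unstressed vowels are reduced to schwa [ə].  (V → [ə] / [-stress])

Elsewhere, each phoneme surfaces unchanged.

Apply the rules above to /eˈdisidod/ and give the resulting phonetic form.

[əˈɾisəɾəd]

/e/ — word-initial, in an unstressed syllable — surfaces as [ə] (rule 2).
/d/ — between /e/ and /i/, between two vowels — surfaces as [ɾ] (rule 1).
/i/ (between /d/ and /s/): rule 2 targets it, but not in an unstressed syllable → unchanged [i].
/s/ stays [s].
/i/ meets the environment for rule 2 (in an unstressed syllable) → [ə].
/d/ — between /i/ and /o/, between two vowels — surfaces as [ɾ] (rule 1).
Rule 2 applies to /o/ (between /d/ and /d/: in an unstressed syllable) → [ə].
/d/ — word-final; rule 1 does not apply here → [d].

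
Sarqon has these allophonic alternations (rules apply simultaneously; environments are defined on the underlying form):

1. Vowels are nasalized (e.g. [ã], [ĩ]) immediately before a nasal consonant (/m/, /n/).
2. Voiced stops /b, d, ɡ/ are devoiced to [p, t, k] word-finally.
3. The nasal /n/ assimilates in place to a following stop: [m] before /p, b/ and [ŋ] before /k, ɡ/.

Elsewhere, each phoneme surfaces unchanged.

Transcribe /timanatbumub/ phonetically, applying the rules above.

[tĩmãnatbũmup]

/t/ stays [t].
/i/ — between /t/ and /m/, before a nasal consonant — surfaces as [ĩ] (rule 1).
/m/ — not in any rule's target class → [m].
/a/ (between /m/ and /n/): before a nasal consonant, so rule 1 applies → [ã].
/n/ — between /a/ and /a/; rule 3 does not apply here → [n].
/a/ — between /n/ and /t/; rule 1 does not apply here → [a].
/t/ (between /a/ and /b/) is unaffected → [t].
/b/ (between /t/ and /u/) fails the environment for rule 2, so it stays [b].
/u/ (between /b/ and /m/) occurs before a nasal consonant → [ũ] by rule 1.
/m/ — not in any rule's target class → [m].
/u/ — between /m/ and /b/; rule 1 does not apply here → [u].
/b/ (word-final) occurs word-finally → [p] by rule 2.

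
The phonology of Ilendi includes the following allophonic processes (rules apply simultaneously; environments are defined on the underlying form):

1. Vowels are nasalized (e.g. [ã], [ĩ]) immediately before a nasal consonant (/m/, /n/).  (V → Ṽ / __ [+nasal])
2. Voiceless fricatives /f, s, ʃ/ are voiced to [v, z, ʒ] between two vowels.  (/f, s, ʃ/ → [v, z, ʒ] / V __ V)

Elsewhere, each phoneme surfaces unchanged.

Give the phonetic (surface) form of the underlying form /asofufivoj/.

/a/ — word-initial; rule 1 does not apply here → [a].
/s/ (between /a/ and /o/): between two vowels, so rule 2 applies → [z].
/o/ (between /s/ and /f/) is in the target of rule 1 but the environment (before a nasal consonant) is not met → [o].
/f/ (between /o/ and /u/): between two vowels, so rule 2 applies → [v].
/u/ (between /f/ and /f/) is in the target of rule 1 but the environment (before a nasal consonant) is not met → [u].
/f/ (between /u/ and /i/): between two vowels, so rule 2 applies → [v].
/i/ (between /f/ and /v/) is in the target of rule 1 but the environment (before a nasal consonant) is not met → [i].
/v/ (between /i/ and /o/) is unaffected → [v].
/o/ (between /v/ and /j/) fails the environment for rule 1, so it stays [o].
/j/ stays [j].

[azovuvivoj]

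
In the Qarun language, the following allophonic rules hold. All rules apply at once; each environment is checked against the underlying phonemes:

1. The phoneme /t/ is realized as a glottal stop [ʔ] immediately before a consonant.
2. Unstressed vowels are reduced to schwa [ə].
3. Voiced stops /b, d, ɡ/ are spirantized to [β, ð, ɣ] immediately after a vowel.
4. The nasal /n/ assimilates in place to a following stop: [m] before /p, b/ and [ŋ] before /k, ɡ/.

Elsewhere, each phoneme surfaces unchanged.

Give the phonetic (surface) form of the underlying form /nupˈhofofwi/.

/n/ (word-initial) is in the target of rule 4 but the environment (before a labial or velar stop) is not met → [n].
Rule 2 applies to /u/ (between /n/ and /p/: in an unstressed syllable) → [ə].
/o/ (between /h/ and /f/): rule 2 targets it, but not in an unstressed syllable → unchanged [o].
/o/ (between /f/ and /f/): in an unstressed syllable, so rule 2 applies → [ə].
/i/ (word-final): in an unstressed syllable, so rule 2 applies → [ə].

[nəpˈhofəfwə]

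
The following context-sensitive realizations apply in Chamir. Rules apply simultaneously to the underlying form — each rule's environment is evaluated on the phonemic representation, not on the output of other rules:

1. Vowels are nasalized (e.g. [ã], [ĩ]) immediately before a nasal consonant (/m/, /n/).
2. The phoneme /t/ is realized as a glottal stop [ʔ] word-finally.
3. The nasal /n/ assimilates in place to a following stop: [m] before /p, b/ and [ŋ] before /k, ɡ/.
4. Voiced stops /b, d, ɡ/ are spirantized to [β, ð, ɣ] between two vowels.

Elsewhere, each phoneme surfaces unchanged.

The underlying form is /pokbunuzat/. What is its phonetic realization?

/p/ stays [p].
/o/ (between /p/ and /k/) fails the environment for rule 1, so it stays [o].
/k/ (between /o/ and /b/) is unaffected → [k].
/b/ — between /k/ and /u/; rule 4 does not apply here → [b].
Rule 1 applies to /u/ (between /b/ and /n/: before a nasal consonant) → [ũ].
/n/ (between /u/ and /u/) fails the environment for rule 3, so it stays [n].
/u/ (between /n/ and /z/) fails the environment for rule 1, so it stays [u].
/z/ (between /u/ and /a/): no rule targets it → [z].
/a/ (between /z/ and /t/) fails the environment for rule 1, so it stays [a].
Rule 2 applies to /t/ (word-final: word-finally) → [ʔ].

[pokbũnuzaʔ]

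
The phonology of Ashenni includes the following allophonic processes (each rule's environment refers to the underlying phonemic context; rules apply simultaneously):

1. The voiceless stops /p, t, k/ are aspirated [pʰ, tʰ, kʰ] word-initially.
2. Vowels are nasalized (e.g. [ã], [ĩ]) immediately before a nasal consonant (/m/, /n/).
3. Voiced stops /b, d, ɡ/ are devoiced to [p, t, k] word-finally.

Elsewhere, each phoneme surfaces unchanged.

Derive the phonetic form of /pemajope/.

/p/ meets the environment for rule 1 (word-initially) → [pʰ].
/e/ (between /p/ and /m/): before a nasal consonant, so rule 2 applies → [ẽ].
/m/ — not in any rule's target class → [m].
/a/ (between /m/ and /j/): rule 2 targets it, but not before a nasal consonant → unchanged [a].
/j/ stays [j].
/o/ (between /j/ and /p/): rule 2 targets it, but not before a nasal consonant → unchanged [o].
/p/ (between /o/ and /e/) fails the environment for rule 1, so it stays [p].
/e/ — word-final; rule 2 does not apply here → [e].

[pʰẽmajope]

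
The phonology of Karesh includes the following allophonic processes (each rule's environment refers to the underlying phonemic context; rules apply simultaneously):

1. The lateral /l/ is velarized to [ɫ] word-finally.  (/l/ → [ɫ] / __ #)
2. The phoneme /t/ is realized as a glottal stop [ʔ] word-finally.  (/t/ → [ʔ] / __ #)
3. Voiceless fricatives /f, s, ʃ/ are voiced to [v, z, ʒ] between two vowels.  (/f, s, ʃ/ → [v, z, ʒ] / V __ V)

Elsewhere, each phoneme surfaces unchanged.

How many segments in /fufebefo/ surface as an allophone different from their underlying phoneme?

Segments that undergo a rule: /f/ → [v] (rule 3); /f/ → [v] (rule 3).
All other segments surface unchanged.

2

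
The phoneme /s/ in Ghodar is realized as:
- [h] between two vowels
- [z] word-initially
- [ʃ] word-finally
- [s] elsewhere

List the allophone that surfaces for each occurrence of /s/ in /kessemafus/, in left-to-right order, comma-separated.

Occurrence 1 (position 3): no conditioning environment matches → elsewhere allophone [s].
Occurrence 2 (position 4): no conditioning environment matches → elsewhere allophone [s].
Occurrence 3 (position 10): word-finally → [ʃ].

[s], [s], [ʃ]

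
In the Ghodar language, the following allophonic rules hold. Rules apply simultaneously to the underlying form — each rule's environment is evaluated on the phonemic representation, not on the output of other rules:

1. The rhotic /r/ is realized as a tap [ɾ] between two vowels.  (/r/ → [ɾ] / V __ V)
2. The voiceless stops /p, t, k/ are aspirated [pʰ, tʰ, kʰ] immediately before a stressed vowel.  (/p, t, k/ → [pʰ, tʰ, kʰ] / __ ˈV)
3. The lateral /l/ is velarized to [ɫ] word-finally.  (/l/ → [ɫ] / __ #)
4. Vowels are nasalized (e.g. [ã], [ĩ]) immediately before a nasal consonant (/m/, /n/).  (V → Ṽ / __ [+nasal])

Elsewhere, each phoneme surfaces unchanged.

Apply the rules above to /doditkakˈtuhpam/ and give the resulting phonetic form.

[doditkakˈtʰuhpãm]

/d/ (word-initial) is unaffected → [d].
/o/ (between /d/ and /d/) is in the target of rule 4 but the environment (before a nasal consonant) is not met → [o].
/d/ — not in any rule's target class → [d].
/i/ — between /d/ and /t/; rule 4 does not apply here → [i].
/t/ (between /i/ and /k/) fails the environment for rule 2, so it stays [t].
/k/ (between /t/ and /a/): rule 2 targets it, but not immediately before a stressed vowel → unchanged [k].
/a/ (between /k/ and /k/) fails the environment for rule 4, so it stays [a].
/k/ (between /a/ and /t/): rule 2 targets it, but not immediately before a stressed vowel → unchanged [k].
Rule 2 applies to /t/ (between /k/ and /u/: immediately before a stressed vowel) → [tʰ].
/u/ — between /t/ and /h/; rule 4 does not apply here → [u].
/h/ — not in any rule's target class → [h].
/p/ (between /h/ and /a/): rule 2 targets it, but not immediately before a stressed vowel → unchanged [p].
/a/ meets the environment for rule 4 (before a nasal consonant) → [ã].
/m/ (word-final) is unaffected → [m].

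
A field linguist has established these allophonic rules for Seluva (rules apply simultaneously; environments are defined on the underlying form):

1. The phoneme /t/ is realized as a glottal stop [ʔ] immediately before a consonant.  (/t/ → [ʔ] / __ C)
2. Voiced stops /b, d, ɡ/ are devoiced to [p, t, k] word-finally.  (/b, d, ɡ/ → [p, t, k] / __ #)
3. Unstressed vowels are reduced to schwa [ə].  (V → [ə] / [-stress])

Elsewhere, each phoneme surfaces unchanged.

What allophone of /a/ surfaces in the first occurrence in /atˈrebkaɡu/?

/a/ (word-initial) occurs in an unstressed syllable → [ə] by rule 3.

[ə]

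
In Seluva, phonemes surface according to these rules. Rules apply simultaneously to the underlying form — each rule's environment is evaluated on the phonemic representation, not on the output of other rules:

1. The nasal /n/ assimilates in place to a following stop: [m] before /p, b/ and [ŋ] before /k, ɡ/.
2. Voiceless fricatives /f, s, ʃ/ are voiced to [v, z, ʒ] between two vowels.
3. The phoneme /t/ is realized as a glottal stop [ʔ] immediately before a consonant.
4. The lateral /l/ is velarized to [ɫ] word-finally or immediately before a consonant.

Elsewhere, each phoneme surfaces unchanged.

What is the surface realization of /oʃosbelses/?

/o/ stays [o].
/ʃ/ (between /o/ and /o/) occurs between two vowels → [ʒ] by rule 2.
/o/ (between /ʃ/ and /s/): no rule targets it → [o].
/s/ (between /o/ and /b/) fails the environment for rule 2, so it stays [s].
/b/ stays [b].
/e/ (between /b/ and /l/) is unaffected → [e].
/l/ — between /e/ and /s/, word-finally or immediately before a consonant — surfaces as [ɫ] (rule 4).
/s/ (between /l/ and /e/) is in the target of rule 2 but the environment (between two vowels) is not met → [s].
/e/ (between /s/ and /s/): no rule targets it → [e].
/s/ — word-final; rule 2 does not apply here → [s].

[oʒosbeɫses]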